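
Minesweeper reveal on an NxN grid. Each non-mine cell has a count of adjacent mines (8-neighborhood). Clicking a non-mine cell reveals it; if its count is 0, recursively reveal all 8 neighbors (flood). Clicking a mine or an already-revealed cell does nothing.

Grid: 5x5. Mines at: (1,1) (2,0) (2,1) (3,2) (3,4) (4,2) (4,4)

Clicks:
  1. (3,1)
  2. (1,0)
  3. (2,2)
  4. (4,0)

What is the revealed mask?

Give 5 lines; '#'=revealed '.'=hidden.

Answer: .....
#....
..#..
##...
##...

Derivation:
Click 1 (3,1) count=4: revealed 1 new [(3,1)] -> total=1
Click 2 (1,0) count=3: revealed 1 new [(1,0)] -> total=2
Click 3 (2,2) count=3: revealed 1 new [(2,2)] -> total=3
Click 4 (4,0) count=0: revealed 3 new [(3,0) (4,0) (4,1)] -> total=6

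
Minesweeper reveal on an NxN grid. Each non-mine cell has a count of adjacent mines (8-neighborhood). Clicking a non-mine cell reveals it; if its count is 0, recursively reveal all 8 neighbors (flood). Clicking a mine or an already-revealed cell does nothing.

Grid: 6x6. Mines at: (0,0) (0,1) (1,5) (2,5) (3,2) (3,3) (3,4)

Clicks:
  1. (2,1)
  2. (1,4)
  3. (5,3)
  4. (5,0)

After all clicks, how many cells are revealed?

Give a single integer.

Answer: 19

Derivation:
Click 1 (2,1) count=1: revealed 1 new [(2,1)] -> total=1
Click 2 (1,4) count=2: revealed 1 new [(1,4)] -> total=2
Click 3 (5,3) count=0: revealed 17 new [(1,0) (1,1) (2,0) (3,0) (3,1) (4,0) (4,1) (4,2) (4,3) (4,4) (4,5) (5,0) (5,1) (5,2) (5,3) (5,4) (5,5)] -> total=19
Click 4 (5,0) count=0: revealed 0 new [(none)] -> total=19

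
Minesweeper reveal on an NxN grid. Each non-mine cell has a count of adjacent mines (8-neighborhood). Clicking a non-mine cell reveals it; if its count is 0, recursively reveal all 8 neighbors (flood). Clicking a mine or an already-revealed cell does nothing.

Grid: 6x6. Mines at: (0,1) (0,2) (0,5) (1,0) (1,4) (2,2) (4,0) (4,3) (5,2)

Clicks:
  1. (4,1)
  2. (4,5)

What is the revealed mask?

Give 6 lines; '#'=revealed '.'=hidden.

Click 1 (4,1) count=2: revealed 1 new [(4,1)] -> total=1
Click 2 (4,5) count=0: revealed 8 new [(2,4) (2,5) (3,4) (3,5) (4,4) (4,5) (5,4) (5,5)] -> total=9

Answer: ......
......
....##
....##
.#..##
....##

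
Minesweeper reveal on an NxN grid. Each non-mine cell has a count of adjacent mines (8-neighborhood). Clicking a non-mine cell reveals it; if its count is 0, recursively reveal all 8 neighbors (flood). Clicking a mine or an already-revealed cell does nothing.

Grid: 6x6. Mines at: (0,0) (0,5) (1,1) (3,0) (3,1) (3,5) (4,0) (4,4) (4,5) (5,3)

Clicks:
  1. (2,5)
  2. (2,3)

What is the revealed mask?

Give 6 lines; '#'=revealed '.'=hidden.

Answer: ..###.
..###.
..####
..###.
......
......

Derivation:
Click 1 (2,5) count=1: revealed 1 new [(2,5)] -> total=1
Click 2 (2,3) count=0: revealed 12 new [(0,2) (0,3) (0,4) (1,2) (1,3) (1,4) (2,2) (2,3) (2,4) (3,2) (3,3) (3,4)] -> total=13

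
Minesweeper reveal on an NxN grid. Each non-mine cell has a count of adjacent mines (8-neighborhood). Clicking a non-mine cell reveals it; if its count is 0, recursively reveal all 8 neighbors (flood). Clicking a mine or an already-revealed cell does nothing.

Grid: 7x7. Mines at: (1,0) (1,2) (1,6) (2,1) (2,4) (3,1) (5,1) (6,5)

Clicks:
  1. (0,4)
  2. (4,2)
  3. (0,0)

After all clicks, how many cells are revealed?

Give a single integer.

Answer: 8

Derivation:
Click 1 (0,4) count=0: revealed 6 new [(0,3) (0,4) (0,5) (1,3) (1,4) (1,5)] -> total=6
Click 2 (4,2) count=2: revealed 1 new [(4,2)] -> total=7
Click 3 (0,0) count=1: revealed 1 new [(0,0)] -> total=8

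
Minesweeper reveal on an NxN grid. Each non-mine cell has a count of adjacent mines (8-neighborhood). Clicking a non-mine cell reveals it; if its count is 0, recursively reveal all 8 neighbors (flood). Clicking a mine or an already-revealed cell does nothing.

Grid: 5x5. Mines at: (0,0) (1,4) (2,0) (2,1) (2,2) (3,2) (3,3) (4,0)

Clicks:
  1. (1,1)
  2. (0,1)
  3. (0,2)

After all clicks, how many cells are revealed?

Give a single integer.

Answer: 6

Derivation:
Click 1 (1,1) count=4: revealed 1 new [(1,1)] -> total=1
Click 2 (0,1) count=1: revealed 1 new [(0,1)] -> total=2
Click 3 (0,2) count=0: revealed 4 new [(0,2) (0,3) (1,2) (1,3)] -> total=6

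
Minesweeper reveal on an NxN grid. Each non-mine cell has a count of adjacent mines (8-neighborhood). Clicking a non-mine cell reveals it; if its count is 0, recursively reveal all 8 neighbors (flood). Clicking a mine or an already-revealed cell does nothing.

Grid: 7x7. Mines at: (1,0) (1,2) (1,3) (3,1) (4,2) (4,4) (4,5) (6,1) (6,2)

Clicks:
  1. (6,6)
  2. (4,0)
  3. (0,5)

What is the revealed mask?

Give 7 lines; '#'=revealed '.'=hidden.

Answer: ....###
....###
....###
....###
#......
...####
...####

Derivation:
Click 1 (6,6) count=0: revealed 8 new [(5,3) (5,4) (5,5) (5,6) (6,3) (6,4) (6,5) (6,6)] -> total=8
Click 2 (4,0) count=1: revealed 1 new [(4,0)] -> total=9
Click 3 (0,5) count=0: revealed 12 new [(0,4) (0,5) (0,6) (1,4) (1,5) (1,6) (2,4) (2,5) (2,6) (3,4) (3,5) (3,6)] -> total=21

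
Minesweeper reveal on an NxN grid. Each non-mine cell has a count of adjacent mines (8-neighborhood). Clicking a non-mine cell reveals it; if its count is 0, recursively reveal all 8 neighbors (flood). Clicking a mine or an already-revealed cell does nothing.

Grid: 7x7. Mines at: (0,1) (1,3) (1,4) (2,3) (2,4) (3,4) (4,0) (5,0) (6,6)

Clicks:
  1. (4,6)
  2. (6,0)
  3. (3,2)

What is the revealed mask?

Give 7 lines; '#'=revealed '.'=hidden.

Click 1 (4,6) count=0: revealed 12 new [(0,5) (0,6) (1,5) (1,6) (2,5) (2,6) (3,5) (3,6) (4,5) (4,6) (5,5) (5,6)] -> total=12
Click 2 (6,0) count=1: revealed 1 new [(6,0)] -> total=13
Click 3 (3,2) count=1: revealed 1 new [(3,2)] -> total=14

Answer: .....##
.....##
.....##
..#..##
.....##
.....##
#......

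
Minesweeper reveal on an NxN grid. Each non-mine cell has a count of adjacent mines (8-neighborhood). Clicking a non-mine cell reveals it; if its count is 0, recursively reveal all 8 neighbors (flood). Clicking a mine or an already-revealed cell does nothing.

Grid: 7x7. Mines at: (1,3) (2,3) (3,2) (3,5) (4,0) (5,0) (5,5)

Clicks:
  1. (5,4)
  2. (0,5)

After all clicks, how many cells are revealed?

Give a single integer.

Answer: 10

Derivation:
Click 1 (5,4) count=1: revealed 1 new [(5,4)] -> total=1
Click 2 (0,5) count=0: revealed 9 new [(0,4) (0,5) (0,6) (1,4) (1,5) (1,6) (2,4) (2,5) (2,6)] -> total=10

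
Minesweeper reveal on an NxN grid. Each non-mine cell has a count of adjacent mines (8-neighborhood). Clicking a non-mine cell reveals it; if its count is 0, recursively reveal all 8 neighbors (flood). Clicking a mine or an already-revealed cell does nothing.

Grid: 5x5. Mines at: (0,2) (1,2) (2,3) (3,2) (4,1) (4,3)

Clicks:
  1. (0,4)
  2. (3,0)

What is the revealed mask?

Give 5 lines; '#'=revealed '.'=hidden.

Answer: ...##
...##
.....
#....
.....

Derivation:
Click 1 (0,4) count=0: revealed 4 new [(0,3) (0,4) (1,3) (1,4)] -> total=4
Click 2 (3,0) count=1: revealed 1 new [(3,0)] -> total=5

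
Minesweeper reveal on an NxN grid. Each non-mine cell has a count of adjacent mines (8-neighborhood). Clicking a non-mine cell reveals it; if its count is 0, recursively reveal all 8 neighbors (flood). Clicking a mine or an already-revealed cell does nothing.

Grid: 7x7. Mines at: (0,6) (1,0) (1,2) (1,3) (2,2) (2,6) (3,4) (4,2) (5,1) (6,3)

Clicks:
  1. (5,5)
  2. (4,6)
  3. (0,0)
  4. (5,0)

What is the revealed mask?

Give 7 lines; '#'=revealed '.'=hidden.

Answer: #......
.......
.......
.....##
....###
#...###
....###

Derivation:
Click 1 (5,5) count=0: revealed 11 new [(3,5) (3,6) (4,4) (4,5) (4,6) (5,4) (5,5) (5,6) (6,4) (6,5) (6,6)] -> total=11
Click 2 (4,6) count=0: revealed 0 new [(none)] -> total=11
Click 3 (0,0) count=1: revealed 1 new [(0,0)] -> total=12
Click 4 (5,0) count=1: revealed 1 new [(5,0)] -> total=13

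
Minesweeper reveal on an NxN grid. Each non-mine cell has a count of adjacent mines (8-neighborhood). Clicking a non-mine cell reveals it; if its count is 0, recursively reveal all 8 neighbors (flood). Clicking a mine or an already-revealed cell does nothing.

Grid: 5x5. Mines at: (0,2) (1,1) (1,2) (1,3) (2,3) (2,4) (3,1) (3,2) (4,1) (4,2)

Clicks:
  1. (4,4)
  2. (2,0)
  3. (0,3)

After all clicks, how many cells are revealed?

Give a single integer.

Answer: 6

Derivation:
Click 1 (4,4) count=0: revealed 4 new [(3,3) (3,4) (4,3) (4,4)] -> total=4
Click 2 (2,0) count=2: revealed 1 new [(2,0)] -> total=5
Click 3 (0,3) count=3: revealed 1 new [(0,3)] -> total=6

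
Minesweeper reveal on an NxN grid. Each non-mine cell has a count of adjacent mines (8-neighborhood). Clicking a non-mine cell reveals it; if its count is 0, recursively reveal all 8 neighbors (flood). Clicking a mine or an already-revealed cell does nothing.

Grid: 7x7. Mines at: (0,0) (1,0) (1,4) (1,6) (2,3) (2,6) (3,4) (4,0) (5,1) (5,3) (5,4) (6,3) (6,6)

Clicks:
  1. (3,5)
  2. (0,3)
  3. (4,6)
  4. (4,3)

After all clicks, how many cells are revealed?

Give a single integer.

Click 1 (3,5) count=2: revealed 1 new [(3,5)] -> total=1
Click 2 (0,3) count=1: revealed 1 new [(0,3)] -> total=2
Click 3 (4,6) count=0: revealed 5 new [(3,6) (4,5) (4,6) (5,5) (5,6)] -> total=7
Click 4 (4,3) count=3: revealed 1 new [(4,3)] -> total=8

Answer: 8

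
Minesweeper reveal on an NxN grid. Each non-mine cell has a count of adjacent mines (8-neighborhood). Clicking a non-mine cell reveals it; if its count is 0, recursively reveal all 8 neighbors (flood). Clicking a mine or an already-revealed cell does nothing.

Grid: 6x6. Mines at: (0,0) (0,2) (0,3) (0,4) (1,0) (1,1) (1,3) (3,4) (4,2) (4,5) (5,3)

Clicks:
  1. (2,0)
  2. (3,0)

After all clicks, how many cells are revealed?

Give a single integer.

Answer: 8

Derivation:
Click 1 (2,0) count=2: revealed 1 new [(2,0)] -> total=1
Click 2 (3,0) count=0: revealed 7 new [(2,1) (3,0) (3,1) (4,0) (4,1) (5,0) (5,1)] -> total=8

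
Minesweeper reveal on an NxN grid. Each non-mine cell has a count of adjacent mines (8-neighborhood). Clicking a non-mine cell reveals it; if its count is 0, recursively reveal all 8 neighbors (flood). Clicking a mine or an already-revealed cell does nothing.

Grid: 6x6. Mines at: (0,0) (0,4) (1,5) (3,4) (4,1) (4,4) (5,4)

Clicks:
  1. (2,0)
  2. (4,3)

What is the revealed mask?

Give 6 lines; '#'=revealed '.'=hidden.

Answer: .###..
####..
####..
####..
...#..
......

Derivation:
Click 1 (2,0) count=0: revealed 15 new [(0,1) (0,2) (0,3) (1,0) (1,1) (1,2) (1,3) (2,0) (2,1) (2,2) (2,3) (3,0) (3,1) (3,2) (3,3)] -> total=15
Click 2 (4,3) count=3: revealed 1 new [(4,3)] -> total=16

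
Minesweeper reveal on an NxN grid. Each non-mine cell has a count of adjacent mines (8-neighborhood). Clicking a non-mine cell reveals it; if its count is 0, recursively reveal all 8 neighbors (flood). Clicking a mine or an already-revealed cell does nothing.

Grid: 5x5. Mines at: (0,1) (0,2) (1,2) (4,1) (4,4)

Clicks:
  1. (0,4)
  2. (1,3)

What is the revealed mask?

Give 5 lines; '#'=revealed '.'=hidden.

Click 1 (0,4) count=0: revealed 8 new [(0,3) (0,4) (1,3) (1,4) (2,3) (2,4) (3,3) (3,4)] -> total=8
Click 2 (1,3) count=2: revealed 0 new [(none)] -> total=8

Answer: ...##
...##
...##
...##
.....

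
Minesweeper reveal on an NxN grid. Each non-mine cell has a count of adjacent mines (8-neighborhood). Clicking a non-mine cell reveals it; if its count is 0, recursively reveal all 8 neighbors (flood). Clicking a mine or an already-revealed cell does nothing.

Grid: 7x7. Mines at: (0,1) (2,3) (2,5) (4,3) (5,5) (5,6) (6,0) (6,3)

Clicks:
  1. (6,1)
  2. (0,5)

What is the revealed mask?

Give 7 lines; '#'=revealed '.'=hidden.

Answer: ..#####
..#####
.......
.......
.......
.......
.#.....

Derivation:
Click 1 (6,1) count=1: revealed 1 new [(6,1)] -> total=1
Click 2 (0,5) count=0: revealed 10 new [(0,2) (0,3) (0,4) (0,5) (0,6) (1,2) (1,3) (1,4) (1,5) (1,6)] -> total=11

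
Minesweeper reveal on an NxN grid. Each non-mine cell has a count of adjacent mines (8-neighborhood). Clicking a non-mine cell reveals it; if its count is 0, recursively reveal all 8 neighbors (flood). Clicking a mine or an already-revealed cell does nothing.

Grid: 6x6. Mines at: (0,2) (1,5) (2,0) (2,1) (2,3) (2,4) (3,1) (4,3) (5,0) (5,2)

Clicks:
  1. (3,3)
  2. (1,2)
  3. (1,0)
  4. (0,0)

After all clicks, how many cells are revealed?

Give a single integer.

Answer: 6

Derivation:
Click 1 (3,3) count=3: revealed 1 new [(3,3)] -> total=1
Click 2 (1,2) count=3: revealed 1 new [(1,2)] -> total=2
Click 3 (1,0) count=2: revealed 1 new [(1,0)] -> total=3
Click 4 (0,0) count=0: revealed 3 new [(0,0) (0,1) (1,1)] -> total=6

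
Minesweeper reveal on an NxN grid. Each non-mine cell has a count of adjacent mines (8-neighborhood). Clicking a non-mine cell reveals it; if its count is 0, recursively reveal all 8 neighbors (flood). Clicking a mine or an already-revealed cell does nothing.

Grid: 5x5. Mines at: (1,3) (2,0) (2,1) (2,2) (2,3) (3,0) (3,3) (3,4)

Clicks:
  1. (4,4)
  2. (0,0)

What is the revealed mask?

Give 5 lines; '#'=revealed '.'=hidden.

Click 1 (4,4) count=2: revealed 1 new [(4,4)] -> total=1
Click 2 (0,0) count=0: revealed 6 new [(0,0) (0,1) (0,2) (1,0) (1,1) (1,2)] -> total=7

Answer: ###..
###..
.....
.....
....#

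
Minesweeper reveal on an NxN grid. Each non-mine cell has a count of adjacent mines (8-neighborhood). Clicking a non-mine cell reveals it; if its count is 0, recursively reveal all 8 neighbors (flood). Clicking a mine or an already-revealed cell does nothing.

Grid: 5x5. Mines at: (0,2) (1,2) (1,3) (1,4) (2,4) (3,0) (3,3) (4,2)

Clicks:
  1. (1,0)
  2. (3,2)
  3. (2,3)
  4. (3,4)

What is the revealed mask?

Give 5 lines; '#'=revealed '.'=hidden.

Click 1 (1,0) count=0: revealed 6 new [(0,0) (0,1) (1,0) (1,1) (2,0) (2,1)] -> total=6
Click 2 (3,2) count=2: revealed 1 new [(3,2)] -> total=7
Click 3 (2,3) count=5: revealed 1 new [(2,3)] -> total=8
Click 4 (3,4) count=2: revealed 1 new [(3,4)] -> total=9

Answer: ##...
##...
##.#.
..#.#
.....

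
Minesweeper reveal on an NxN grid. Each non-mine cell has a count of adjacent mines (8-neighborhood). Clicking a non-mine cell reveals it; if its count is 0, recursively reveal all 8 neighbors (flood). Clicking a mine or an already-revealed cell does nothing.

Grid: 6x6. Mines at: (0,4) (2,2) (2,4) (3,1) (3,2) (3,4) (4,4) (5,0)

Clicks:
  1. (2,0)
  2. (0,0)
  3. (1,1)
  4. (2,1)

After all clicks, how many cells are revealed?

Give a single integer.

Click 1 (2,0) count=1: revealed 1 new [(2,0)] -> total=1
Click 2 (0,0) count=0: revealed 9 new [(0,0) (0,1) (0,2) (0,3) (1,0) (1,1) (1,2) (1,3) (2,1)] -> total=10
Click 3 (1,1) count=1: revealed 0 new [(none)] -> total=10
Click 4 (2,1) count=3: revealed 0 new [(none)] -> total=10

Answer: 10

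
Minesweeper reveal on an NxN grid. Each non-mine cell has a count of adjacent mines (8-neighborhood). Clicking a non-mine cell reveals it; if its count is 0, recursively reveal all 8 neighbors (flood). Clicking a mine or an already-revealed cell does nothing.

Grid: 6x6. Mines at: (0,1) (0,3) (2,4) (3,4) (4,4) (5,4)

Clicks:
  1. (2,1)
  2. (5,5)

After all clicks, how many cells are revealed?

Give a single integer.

Answer: 21

Derivation:
Click 1 (2,1) count=0: revealed 20 new [(1,0) (1,1) (1,2) (1,3) (2,0) (2,1) (2,2) (2,3) (3,0) (3,1) (3,2) (3,3) (4,0) (4,1) (4,2) (4,3) (5,0) (5,1) (5,2) (5,3)] -> total=20
Click 2 (5,5) count=2: revealed 1 new [(5,5)] -> total=21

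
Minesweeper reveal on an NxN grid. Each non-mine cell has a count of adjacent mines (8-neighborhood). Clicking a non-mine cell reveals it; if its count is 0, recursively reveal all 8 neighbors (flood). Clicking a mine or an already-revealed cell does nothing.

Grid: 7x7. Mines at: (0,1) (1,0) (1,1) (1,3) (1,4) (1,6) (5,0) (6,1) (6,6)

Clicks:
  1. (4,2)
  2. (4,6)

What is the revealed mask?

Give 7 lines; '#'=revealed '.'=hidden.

Answer: .......
.......
#######
#######
#######
.######
..####.

Derivation:
Click 1 (4,2) count=0: revealed 31 new [(2,0) (2,1) (2,2) (2,3) (2,4) (2,5) (2,6) (3,0) (3,1) (3,2) (3,3) (3,4) (3,5) (3,6) (4,0) (4,1) (4,2) (4,3) (4,4) (4,5) (4,6) (5,1) (5,2) (5,3) (5,4) (5,5) (5,6) (6,2) (6,3) (6,4) (6,5)] -> total=31
Click 2 (4,6) count=0: revealed 0 new [(none)] -> total=31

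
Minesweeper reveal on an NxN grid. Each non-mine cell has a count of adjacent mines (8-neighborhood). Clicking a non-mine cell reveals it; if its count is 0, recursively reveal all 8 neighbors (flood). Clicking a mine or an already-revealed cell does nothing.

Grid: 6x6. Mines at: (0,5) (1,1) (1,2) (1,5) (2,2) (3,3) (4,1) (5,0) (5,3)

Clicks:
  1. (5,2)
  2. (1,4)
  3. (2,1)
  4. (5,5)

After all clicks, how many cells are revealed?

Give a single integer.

Answer: 11

Derivation:
Click 1 (5,2) count=2: revealed 1 new [(5,2)] -> total=1
Click 2 (1,4) count=2: revealed 1 new [(1,4)] -> total=2
Click 3 (2,1) count=3: revealed 1 new [(2,1)] -> total=3
Click 4 (5,5) count=0: revealed 8 new [(2,4) (2,5) (3,4) (3,5) (4,4) (4,5) (5,4) (5,5)] -> total=11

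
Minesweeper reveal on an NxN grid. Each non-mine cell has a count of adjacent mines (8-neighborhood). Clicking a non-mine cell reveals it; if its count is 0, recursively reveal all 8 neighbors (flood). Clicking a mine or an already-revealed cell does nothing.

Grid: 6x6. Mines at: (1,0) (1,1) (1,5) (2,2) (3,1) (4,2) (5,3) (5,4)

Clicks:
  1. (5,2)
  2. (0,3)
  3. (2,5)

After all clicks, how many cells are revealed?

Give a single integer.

Click 1 (5,2) count=2: revealed 1 new [(5,2)] -> total=1
Click 2 (0,3) count=0: revealed 6 new [(0,2) (0,3) (0,4) (1,2) (1,3) (1,4)] -> total=7
Click 3 (2,5) count=1: revealed 1 new [(2,5)] -> total=8

Answer: 8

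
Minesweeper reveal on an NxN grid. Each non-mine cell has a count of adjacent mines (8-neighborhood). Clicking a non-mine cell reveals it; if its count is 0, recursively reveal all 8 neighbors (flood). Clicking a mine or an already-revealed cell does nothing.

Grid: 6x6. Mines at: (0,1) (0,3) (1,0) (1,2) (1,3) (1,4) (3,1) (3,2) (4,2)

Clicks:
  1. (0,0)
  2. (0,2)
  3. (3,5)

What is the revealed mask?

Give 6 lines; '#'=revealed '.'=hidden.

Answer: #.#...
......
...###
...###
...###
...###

Derivation:
Click 1 (0,0) count=2: revealed 1 new [(0,0)] -> total=1
Click 2 (0,2) count=4: revealed 1 new [(0,2)] -> total=2
Click 3 (3,5) count=0: revealed 12 new [(2,3) (2,4) (2,5) (3,3) (3,4) (3,5) (4,3) (4,4) (4,5) (5,3) (5,4) (5,5)] -> total=14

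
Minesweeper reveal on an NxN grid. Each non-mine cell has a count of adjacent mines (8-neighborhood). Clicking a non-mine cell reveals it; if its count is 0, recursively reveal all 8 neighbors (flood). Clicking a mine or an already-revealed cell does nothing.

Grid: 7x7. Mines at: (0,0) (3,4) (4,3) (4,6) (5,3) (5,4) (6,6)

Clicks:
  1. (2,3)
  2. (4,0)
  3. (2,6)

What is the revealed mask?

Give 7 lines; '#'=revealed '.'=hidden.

Answer: .######
#######
#######
####.##
###....
###....
###....

Derivation:
Click 1 (2,3) count=1: revealed 1 new [(2,3)] -> total=1
Click 2 (4,0) count=0: revealed 34 new [(0,1) (0,2) (0,3) (0,4) (0,5) (0,6) (1,0) (1,1) (1,2) (1,3) (1,4) (1,5) (1,6) (2,0) (2,1) (2,2) (2,4) (2,5) (2,6) (3,0) (3,1) (3,2) (3,3) (3,5) (3,6) (4,0) (4,1) (4,2) (5,0) (5,1) (5,2) (6,0) (6,1) (6,2)] -> total=35
Click 3 (2,6) count=0: revealed 0 new [(none)] -> total=35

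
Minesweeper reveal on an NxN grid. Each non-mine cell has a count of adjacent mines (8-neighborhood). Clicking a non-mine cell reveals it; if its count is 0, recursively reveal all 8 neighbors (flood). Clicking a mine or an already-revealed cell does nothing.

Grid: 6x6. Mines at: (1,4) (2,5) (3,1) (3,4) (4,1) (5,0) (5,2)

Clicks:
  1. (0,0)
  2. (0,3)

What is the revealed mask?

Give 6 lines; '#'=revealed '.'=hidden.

Answer: ####..
####..
####..
......
......
......

Derivation:
Click 1 (0,0) count=0: revealed 12 new [(0,0) (0,1) (0,2) (0,3) (1,0) (1,1) (1,2) (1,3) (2,0) (2,1) (2,2) (2,3)] -> total=12
Click 2 (0,3) count=1: revealed 0 new [(none)] -> total=12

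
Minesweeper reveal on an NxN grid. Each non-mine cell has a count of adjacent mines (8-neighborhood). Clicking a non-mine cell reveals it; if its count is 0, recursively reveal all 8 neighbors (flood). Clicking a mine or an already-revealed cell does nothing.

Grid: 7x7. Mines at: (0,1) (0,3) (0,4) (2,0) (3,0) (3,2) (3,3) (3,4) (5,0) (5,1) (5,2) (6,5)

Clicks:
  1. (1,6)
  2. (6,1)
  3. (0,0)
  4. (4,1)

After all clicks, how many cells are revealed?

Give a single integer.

Click 1 (1,6) count=0: revealed 12 new [(0,5) (0,6) (1,5) (1,6) (2,5) (2,6) (3,5) (3,6) (4,5) (4,6) (5,5) (5,6)] -> total=12
Click 2 (6,1) count=3: revealed 1 new [(6,1)] -> total=13
Click 3 (0,0) count=1: revealed 1 new [(0,0)] -> total=14
Click 4 (4,1) count=5: revealed 1 new [(4,1)] -> total=15

Answer: 15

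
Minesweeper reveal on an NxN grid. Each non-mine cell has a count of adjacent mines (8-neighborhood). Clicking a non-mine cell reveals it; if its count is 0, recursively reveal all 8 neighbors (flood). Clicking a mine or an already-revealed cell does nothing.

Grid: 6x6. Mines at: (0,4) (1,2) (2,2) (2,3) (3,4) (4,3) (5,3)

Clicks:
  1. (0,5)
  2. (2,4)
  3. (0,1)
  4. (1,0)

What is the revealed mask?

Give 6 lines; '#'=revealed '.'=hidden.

Click 1 (0,5) count=1: revealed 1 new [(0,5)] -> total=1
Click 2 (2,4) count=2: revealed 1 new [(2,4)] -> total=2
Click 3 (0,1) count=1: revealed 1 new [(0,1)] -> total=3
Click 4 (1,0) count=0: revealed 14 new [(0,0) (1,0) (1,1) (2,0) (2,1) (3,0) (3,1) (3,2) (4,0) (4,1) (4,2) (5,0) (5,1) (5,2)] -> total=17

Answer: ##...#
##....
##..#.
###...
###...
###...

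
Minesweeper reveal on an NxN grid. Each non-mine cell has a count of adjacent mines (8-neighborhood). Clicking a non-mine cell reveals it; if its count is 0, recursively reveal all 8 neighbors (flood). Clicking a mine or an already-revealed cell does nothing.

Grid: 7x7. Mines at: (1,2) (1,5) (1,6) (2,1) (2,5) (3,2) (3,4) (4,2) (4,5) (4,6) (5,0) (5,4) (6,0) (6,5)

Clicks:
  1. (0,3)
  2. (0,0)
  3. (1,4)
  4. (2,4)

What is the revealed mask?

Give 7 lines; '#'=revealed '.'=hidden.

Click 1 (0,3) count=1: revealed 1 new [(0,3)] -> total=1
Click 2 (0,0) count=0: revealed 4 new [(0,0) (0,1) (1,0) (1,1)] -> total=5
Click 3 (1,4) count=2: revealed 1 new [(1,4)] -> total=6
Click 4 (2,4) count=3: revealed 1 new [(2,4)] -> total=7

Answer: ##.#...
##..#..
....#..
.......
.......
.......
.......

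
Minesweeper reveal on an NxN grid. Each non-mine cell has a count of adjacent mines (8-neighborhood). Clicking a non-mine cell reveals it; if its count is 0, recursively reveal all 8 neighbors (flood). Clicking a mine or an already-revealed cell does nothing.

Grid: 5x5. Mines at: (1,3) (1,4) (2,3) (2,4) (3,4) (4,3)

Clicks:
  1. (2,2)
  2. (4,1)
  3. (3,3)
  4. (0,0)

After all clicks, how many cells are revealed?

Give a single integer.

Click 1 (2,2) count=2: revealed 1 new [(2,2)] -> total=1
Click 2 (4,1) count=0: revealed 14 new [(0,0) (0,1) (0,2) (1,0) (1,1) (1,2) (2,0) (2,1) (3,0) (3,1) (3,2) (4,0) (4,1) (4,2)] -> total=15
Click 3 (3,3) count=4: revealed 1 new [(3,3)] -> total=16
Click 4 (0,0) count=0: revealed 0 new [(none)] -> total=16

Answer: 16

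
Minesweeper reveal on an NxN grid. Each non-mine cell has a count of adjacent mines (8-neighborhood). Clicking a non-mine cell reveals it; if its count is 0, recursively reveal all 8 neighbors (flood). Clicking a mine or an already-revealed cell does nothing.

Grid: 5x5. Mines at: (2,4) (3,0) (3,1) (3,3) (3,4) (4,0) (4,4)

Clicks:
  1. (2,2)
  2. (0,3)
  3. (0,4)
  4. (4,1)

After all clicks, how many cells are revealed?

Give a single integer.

Click 1 (2,2) count=2: revealed 1 new [(2,2)] -> total=1
Click 2 (0,3) count=0: revealed 13 new [(0,0) (0,1) (0,2) (0,3) (0,4) (1,0) (1,1) (1,2) (1,3) (1,4) (2,0) (2,1) (2,3)] -> total=14
Click 3 (0,4) count=0: revealed 0 new [(none)] -> total=14
Click 4 (4,1) count=3: revealed 1 new [(4,1)] -> total=15

Answer: 15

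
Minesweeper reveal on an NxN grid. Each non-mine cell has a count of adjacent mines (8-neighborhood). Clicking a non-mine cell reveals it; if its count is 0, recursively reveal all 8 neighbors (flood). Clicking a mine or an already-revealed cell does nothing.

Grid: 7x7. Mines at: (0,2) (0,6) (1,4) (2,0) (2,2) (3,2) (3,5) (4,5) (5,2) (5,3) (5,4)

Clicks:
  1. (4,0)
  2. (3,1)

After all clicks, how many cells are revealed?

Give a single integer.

Click 1 (4,0) count=0: revealed 8 new [(3,0) (3,1) (4,0) (4,1) (5,0) (5,1) (6,0) (6,1)] -> total=8
Click 2 (3,1) count=3: revealed 0 new [(none)] -> total=8

Answer: 8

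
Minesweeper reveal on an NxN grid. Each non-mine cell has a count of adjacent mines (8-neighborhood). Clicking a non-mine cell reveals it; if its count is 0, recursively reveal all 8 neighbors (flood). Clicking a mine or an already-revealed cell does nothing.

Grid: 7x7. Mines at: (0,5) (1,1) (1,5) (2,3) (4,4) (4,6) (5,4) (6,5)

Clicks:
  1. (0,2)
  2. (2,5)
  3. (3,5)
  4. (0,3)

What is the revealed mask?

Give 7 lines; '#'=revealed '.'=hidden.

Click 1 (0,2) count=1: revealed 1 new [(0,2)] -> total=1
Click 2 (2,5) count=1: revealed 1 new [(2,5)] -> total=2
Click 3 (3,5) count=2: revealed 1 new [(3,5)] -> total=3
Click 4 (0,3) count=0: revealed 5 new [(0,3) (0,4) (1,2) (1,3) (1,4)] -> total=8

Answer: ..###..
..###..
.....#.
.....#.
.......
.......
.......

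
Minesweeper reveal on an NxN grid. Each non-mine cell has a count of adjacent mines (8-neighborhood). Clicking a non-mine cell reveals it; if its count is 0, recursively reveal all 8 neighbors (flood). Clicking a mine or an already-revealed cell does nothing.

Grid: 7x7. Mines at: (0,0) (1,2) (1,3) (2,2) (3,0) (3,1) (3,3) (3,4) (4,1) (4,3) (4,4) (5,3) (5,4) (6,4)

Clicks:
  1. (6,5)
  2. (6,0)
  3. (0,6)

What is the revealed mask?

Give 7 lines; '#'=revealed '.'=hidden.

Answer: ....###
....###
....###
.....##
.....##
###..##
###..##

Derivation:
Click 1 (6,5) count=2: revealed 1 new [(6,5)] -> total=1
Click 2 (6,0) count=0: revealed 6 new [(5,0) (5,1) (5,2) (6,0) (6,1) (6,2)] -> total=7
Click 3 (0,6) count=0: revealed 16 new [(0,4) (0,5) (0,6) (1,4) (1,5) (1,6) (2,4) (2,5) (2,6) (3,5) (3,6) (4,5) (4,6) (5,5) (5,6) (6,6)] -> total=23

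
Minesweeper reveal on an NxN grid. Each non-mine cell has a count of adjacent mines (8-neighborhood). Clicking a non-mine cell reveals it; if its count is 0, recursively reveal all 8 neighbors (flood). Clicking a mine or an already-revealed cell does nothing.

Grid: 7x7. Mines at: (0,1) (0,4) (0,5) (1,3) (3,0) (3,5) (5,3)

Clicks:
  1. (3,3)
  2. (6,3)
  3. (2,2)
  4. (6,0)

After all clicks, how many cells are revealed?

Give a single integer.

Click 1 (3,3) count=0: revealed 12 new [(2,1) (2,2) (2,3) (2,4) (3,1) (3,2) (3,3) (3,4) (4,1) (4,2) (4,3) (4,4)] -> total=12
Click 2 (6,3) count=1: revealed 1 new [(6,3)] -> total=13
Click 3 (2,2) count=1: revealed 0 new [(none)] -> total=13
Click 4 (6,0) count=0: revealed 7 new [(4,0) (5,0) (5,1) (5,2) (6,0) (6,1) (6,2)] -> total=20

Answer: 20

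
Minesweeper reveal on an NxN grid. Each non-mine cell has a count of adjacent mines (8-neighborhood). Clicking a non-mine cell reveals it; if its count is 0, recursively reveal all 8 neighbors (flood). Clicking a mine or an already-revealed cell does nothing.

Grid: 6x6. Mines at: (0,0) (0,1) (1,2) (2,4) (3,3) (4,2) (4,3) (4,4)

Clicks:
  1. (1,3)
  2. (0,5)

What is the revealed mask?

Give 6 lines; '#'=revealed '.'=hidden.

Click 1 (1,3) count=2: revealed 1 new [(1,3)] -> total=1
Click 2 (0,5) count=0: revealed 5 new [(0,3) (0,4) (0,5) (1,4) (1,5)] -> total=6

Answer: ...###
...###
......
......
......
......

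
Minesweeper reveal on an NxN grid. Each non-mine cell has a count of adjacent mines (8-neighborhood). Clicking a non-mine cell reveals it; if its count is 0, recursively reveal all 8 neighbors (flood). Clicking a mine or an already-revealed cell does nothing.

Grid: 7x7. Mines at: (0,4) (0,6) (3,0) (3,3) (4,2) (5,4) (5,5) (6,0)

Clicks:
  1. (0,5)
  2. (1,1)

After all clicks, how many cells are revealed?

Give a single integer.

Answer: 13

Derivation:
Click 1 (0,5) count=2: revealed 1 new [(0,5)] -> total=1
Click 2 (1,1) count=0: revealed 12 new [(0,0) (0,1) (0,2) (0,3) (1,0) (1,1) (1,2) (1,3) (2,0) (2,1) (2,2) (2,3)] -> total=13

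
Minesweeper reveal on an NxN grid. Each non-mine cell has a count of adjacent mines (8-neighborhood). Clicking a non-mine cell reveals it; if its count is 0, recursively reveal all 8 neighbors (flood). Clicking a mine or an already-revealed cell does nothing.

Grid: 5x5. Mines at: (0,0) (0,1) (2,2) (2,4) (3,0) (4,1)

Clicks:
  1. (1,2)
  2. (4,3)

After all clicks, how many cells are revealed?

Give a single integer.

Click 1 (1,2) count=2: revealed 1 new [(1,2)] -> total=1
Click 2 (4,3) count=0: revealed 6 new [(3,2) (3,3) (3,4) (4,2) (4,3) (4,4)] -> total=7

Answer: 7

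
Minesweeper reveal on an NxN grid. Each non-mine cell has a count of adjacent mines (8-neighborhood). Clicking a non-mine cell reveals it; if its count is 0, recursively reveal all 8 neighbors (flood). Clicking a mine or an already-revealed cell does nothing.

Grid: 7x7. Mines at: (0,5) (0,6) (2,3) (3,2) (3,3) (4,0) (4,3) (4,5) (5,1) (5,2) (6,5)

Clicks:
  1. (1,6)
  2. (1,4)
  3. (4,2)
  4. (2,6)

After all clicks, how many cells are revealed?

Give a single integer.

Answer: 10

Derivation:
Click 1 (1,6) count=2: revealed 1 new [(1,6)] -> total=1
Click 2 (1,4) count=2: revealed 1 new [(1,4)] -> total=2
Click 3 (4,2) count=5: revealed 1 new [(4,2)] -> total=3
Click 4 (2,6) count=0: revealed 7 new [(1,5) (2,4) (2,5) (2,6) (3,4) (3,5) (3,6)] -> total=10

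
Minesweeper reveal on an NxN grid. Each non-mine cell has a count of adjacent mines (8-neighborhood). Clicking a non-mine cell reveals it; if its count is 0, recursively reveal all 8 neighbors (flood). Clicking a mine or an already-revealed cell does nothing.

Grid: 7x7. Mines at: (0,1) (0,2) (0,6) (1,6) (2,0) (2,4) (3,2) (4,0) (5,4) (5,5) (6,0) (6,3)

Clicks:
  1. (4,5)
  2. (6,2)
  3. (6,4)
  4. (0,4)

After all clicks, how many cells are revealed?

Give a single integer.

Click 1 (4,5) count=2: revealed 1 new [(4,5)] -> total=1
Click 2 (6,2) count=1: revealed 1 new [(6,2)] -> total=2
Click 3 (6,4) count=3: revealed 1 new [(6,4)] -> total=3
Click 4 (0,4) count=0: revealed 6 new [(0,3) (0,4) (0,5) (1,3) (1,4) (1,5)] -> total=9

Answer: 9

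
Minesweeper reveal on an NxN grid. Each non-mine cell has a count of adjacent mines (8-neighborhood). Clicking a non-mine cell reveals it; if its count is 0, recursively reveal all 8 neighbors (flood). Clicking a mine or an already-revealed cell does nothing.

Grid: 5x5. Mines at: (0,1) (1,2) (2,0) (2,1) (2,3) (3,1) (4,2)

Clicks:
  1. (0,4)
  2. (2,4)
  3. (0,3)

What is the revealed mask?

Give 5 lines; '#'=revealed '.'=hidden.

Click 1 (0,4) count=0: revealed 4 new [(0,3) (0,4) (1,3) (1,4)] -> total=4
Click 2 (2,4) count=1: revealed 1 new [(2,4)] -> total=5
Click 3 (0,3) count=1: revealed 0 new [(none)] -> total=5

Answer: ...##
...##
....#
.....
.....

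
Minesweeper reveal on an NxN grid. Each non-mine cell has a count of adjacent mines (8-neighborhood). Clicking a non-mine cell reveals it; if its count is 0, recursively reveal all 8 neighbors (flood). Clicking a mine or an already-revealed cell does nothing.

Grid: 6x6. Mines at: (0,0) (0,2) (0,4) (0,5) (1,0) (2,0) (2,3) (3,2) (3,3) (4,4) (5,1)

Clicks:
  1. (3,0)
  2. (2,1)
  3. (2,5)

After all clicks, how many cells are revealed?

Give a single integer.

Click 1 (3,0) count=1: revealed 1 new [(3,0)] -> total=1
Click 2 (2,1) count=3: revealed 1 new [(2,1)] -> total=2
Click 3 (2,5) count=0: revealed 6 new [(1,4) (1,5) (2,4) (2,5) (3,4) (3,5)] -> total=8

Answer: 8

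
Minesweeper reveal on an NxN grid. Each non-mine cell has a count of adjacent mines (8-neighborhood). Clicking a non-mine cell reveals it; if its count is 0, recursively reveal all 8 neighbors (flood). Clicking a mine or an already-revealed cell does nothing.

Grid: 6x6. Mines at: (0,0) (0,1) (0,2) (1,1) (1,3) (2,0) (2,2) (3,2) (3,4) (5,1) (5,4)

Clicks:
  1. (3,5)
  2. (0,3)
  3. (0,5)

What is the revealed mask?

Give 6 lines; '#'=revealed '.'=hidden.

Click 1 (3,5) count=1: revealed 1 new [(3,5)] -> total=1
Click 2 (0,3) count=2: revealed 1 new [(0,3)] -> total=2
Click 3 (0,5) count=0: revealed 6 new [(0,4) (0,5) (1,4) (1,5) (2,4) (2,5)] -> total=8

Answer: ...###
....##
....##
.....#
......
......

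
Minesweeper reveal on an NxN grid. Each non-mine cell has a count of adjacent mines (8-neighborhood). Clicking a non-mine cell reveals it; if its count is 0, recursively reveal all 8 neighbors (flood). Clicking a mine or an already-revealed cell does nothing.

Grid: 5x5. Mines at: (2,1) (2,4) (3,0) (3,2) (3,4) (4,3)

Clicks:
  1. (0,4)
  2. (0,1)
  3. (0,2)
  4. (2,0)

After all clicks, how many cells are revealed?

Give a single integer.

Answer: 11

Derivation:
Click 1 (0,4) count=0: revealed 10 new [(0,0) (0,1) (0,2) (0,3) (0,4) (1,0) (1,1) (1,2) (1,3) (1,4)] -> total=10
Click 2 (0,1) count=0: revealed 0 new [(none)] -> total=10
Click 3 (0,2) count=0: revealed 0 new [(none)] -> total=10
Click 4 (2,0) count=2: revealed 1 new [(2,0)] -> total=11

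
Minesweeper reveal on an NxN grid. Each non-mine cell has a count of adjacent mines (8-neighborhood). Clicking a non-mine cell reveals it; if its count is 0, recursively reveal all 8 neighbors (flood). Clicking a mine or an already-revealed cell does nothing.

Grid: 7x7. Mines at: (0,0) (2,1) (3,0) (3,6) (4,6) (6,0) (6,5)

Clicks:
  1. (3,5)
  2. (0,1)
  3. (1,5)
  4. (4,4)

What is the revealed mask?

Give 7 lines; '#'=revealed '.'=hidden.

Click 1 (3,5) count=2: revealed 1 new [(3,5)] -> total=1
Click 2 (0,1) count=1: revealed 1 new [(0,1)] -> total=2
Click 3 (1,5) count=0: revealed 34 new [(0,2) (0,3) (0,4) (0,5) (0,6) (1,1) (1,2) (1,3) (1,4) (1,5) (1,6) (2,2) (2,3) (2,4) (2,5) (2,6) (3,1) (3,2) (3,3) (3,4) (4,1) (4,2) (4,3) (4,4) (4,5) (5,1) (5,2) (5,3) (5,4) (5,5) (6,1) (6,2) (6,3) (6,4)] -> total=36
Click 4 (4,4) count=0: revealed 0 new [(none)] -> total=36

Answer: .######
.######
..#####
.#####.
.#####.
.#####.
.####..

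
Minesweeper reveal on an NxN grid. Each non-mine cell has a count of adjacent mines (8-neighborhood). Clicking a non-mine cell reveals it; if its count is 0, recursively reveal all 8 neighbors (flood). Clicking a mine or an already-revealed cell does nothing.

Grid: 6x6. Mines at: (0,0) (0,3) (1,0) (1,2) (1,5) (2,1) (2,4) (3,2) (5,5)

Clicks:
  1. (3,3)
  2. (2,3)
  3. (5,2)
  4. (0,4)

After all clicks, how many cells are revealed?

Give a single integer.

Answer: 15

Derivation:
Click 1 (3,3) count=2: revealed 1 new [(3,3)] -> total=1
Click 2 (2,3) count=3: revealed 1 new [(2,3)] -> total=2
Click 3 (5,2) count=0: revealed 12 new [(3,0) (3,1) (4,0) (4,1) (4,2) (4,3) (4,4) (5,0) (5,1) (5,2) (5,3) (5,4)] -> total=14
Click 4 (0,4) count=2: revealed 1 new [(0,4)] -> total=15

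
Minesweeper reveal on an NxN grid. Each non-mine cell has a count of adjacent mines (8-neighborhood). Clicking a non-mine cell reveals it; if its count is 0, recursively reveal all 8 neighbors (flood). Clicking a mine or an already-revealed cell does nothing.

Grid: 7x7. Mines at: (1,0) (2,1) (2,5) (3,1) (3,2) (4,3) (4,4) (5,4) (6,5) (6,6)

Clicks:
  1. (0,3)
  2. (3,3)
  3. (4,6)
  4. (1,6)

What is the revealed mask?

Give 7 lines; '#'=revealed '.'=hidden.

Answer: .######
.######
..###..
...#.##
.....##
.....##
.......

Derivation:
Click 1 (0,3) count=0: revealed 15 new [(0,1) (0,2) (0,3) (0,4) (0,5) (0,6) (1,1) (1,2) (1,3) (1,4) (1,5) (1,6) (2,2) (2,3) (2,4)] -> total=15
Click 2 (3,3) count=3: revealed 1 new [(3,3)] -> total=16
Click 3 (4,6) count=0: revealed 6 new [(3,5) (3,6) (4,5) (4,6) (5,5) (5,6)] -> total=22
Click 4 (1,6) count=1: revealed 0 new [(none)] -> total=22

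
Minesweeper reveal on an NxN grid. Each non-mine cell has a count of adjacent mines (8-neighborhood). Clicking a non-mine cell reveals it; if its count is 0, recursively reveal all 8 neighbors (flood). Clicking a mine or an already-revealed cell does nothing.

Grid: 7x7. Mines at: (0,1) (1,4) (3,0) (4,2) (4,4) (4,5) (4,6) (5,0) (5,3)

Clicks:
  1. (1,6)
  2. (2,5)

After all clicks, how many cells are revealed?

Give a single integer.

Answer: 8

Derivation:
Click 1 (1,6) count=0: revealed 8 new [(0,5) (0,6) (1,5) (1,6) (2,5) (2,6) (3,5) (3,6)] -> total=8
Click 2 (2,5) count=1: revealed 0 new [(none)] -> total=8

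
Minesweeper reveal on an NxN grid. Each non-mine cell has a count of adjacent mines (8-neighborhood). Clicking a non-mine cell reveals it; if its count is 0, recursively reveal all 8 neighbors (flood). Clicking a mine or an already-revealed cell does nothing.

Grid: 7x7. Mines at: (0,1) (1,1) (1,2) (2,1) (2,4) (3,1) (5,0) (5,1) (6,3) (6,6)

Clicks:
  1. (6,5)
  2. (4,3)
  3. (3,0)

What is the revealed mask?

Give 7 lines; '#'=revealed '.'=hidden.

Answer: ...####
...####
.....##
#.#####
..#####
..#####
.....#.

Derivation:
Click 1 (6,5) count=1: revealed 1 new [(6,5)] -> total=1
Click 2 (4,3) count=0: revealed 25 new [(0,3) (0,4) (0,5) (0,6) (1,3) (1,4) (1,5) (1,6) (2,5) (2,6) (3,2) (3,3) (3,4) (3,5) (3,6) (4,2) (4,3) (4,4) (4,5) (4,6) (5,2) (5,3) (5,4) (5,5) (5,6)] -> total=26
Click 3 (3,0) count=2: revealed 1 new [(3,0)] -> total=27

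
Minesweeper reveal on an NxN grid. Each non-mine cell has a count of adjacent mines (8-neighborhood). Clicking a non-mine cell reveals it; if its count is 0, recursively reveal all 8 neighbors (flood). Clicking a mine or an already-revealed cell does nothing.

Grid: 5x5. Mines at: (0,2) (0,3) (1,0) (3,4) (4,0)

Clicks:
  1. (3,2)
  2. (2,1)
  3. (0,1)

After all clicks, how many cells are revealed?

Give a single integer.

Click 1 (3,2) count=0: revealed 12 new [(1,1) (1,2) (1,3) (2,1) (2,2) (2,3) (3,1) (3,2) (3,3) (4,1) (4,2) (4,3)] -> total=12
Click 2 (2,1) count=1: revealed 0 new [(none)] -> total=12
Click 3 (0,1) count=2: revealed 1 new [(0,1)] -> total=13

Answer: 13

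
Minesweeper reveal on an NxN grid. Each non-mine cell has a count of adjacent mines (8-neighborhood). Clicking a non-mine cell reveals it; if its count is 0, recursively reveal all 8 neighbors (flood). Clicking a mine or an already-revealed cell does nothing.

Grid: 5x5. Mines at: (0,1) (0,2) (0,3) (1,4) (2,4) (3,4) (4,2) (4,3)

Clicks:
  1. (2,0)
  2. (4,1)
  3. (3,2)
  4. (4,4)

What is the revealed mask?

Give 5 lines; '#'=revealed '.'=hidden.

Answer: .....
####.
####.
####.
##..#

Derivation:
Click 1 (2,0) count=0: revealed 14 new [(1,0) (1,1) (1,2) (1,3) (2,0) (2,1) (2,2) (2,3) (3,0) (3,1) (3,2) (3,3) (4,0) (4,1)] -> total=14
Click 2 (4,1) count=1: revealed 0 new [(none)] -> total=14
Click 3 (3,2) count=2: revealed 0 new [(none)] -> total=14
Click 4 (4,4) count=2: revealed 1 new [(4,4)] -> total=15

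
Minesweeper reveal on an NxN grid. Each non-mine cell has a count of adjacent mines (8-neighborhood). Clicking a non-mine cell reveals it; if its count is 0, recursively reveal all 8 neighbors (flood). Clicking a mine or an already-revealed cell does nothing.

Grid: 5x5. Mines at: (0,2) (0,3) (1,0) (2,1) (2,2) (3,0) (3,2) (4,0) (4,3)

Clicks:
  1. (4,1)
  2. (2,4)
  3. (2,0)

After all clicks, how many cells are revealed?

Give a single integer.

Click 1 (4,1) count=3: revealed 1 new [(4,1)] -> total=1
Click 2 (2,4) count=0: revealed 6 new [(1,3) (1,4) (2,3) (2,4) (3,3) (3,4)] -> total=7
Click 3 (2,0) count=3: revealed 1 new [(2,0)] -> total=8

Answer: 8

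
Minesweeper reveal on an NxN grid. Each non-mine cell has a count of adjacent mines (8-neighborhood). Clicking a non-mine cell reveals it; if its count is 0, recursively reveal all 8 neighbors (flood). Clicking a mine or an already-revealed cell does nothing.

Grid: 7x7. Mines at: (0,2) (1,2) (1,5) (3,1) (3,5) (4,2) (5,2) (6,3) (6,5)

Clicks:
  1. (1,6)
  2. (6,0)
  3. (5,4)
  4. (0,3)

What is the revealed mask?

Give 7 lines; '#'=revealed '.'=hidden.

Answer: ...#...
......#
.......
.......
##.....
##..#..
##.....

Derivation:
Click 1 (1,6) count=1: revealed 1 new [(1,6)] -> total=1
Click 2 (6,0) count=0: revealed 6 new [(4,0) (4,1) (5,0) (5,1) (6,0) (6,1)] -> total=7
Click 3 (5,4) count=2: revealed 1 new [(5,4)] -> total=8
Click 4 (0,3) count=2: revealed 1 new [(0,3)] -> total=9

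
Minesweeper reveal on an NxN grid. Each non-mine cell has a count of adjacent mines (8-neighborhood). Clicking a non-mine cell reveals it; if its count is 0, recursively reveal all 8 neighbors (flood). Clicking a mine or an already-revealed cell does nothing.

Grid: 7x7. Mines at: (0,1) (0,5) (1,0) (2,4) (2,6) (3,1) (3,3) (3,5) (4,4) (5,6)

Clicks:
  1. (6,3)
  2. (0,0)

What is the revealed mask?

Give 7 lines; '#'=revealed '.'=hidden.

Answer: #......
.......
.......
.......
####...
######.
######.

Derivation:
Click 1 (6,3) count=0: revealed 16 new [(4,0) (4,1) (4,2) (4,3) (5,0) (5,1) (5,2) (5,3) (5,4) (5,5) (6,0) (6,1) (6,2) (6,3) (6,4) (6,5)] -> total=16
Click 2 (0,0) count=2: revealed 1 new [(0,0)] -> total=17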